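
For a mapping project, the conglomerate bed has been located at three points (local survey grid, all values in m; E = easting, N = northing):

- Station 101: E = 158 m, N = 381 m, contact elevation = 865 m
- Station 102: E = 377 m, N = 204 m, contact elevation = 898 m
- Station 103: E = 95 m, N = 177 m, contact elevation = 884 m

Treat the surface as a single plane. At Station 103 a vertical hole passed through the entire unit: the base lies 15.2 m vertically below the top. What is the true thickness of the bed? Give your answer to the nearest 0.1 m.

Two edge vectors: Station 101→Station 102 = (219, -177, 33), Station 101→Station 103 = (-63, -204, 19).
Normal n = (Station 101→Station 102) × (Station 101→Station 103) = (3369, -6240, -55827).
So ∂z/∂E = −n_x/n_z = 0.06035 and ∂z/∂N = −n_y/n_z = −0.11177.
|∇z| = √(a²+b²) = 0.12702, so dip δ = arctan(0.12702) = 7.24°.
True thickness = vertical thickness × cos δ = 15.2 × cos 7.24° = 15.1 m.

15.1 m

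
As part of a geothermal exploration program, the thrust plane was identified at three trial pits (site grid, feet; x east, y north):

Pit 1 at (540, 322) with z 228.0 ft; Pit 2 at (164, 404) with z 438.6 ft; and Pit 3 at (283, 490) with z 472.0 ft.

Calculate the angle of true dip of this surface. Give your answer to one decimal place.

44.0°

Let the plane be z = a·x + b·y + c.
Pit 2−Pit 1: −376a + 82b = 210.6;  Pit 3−Pit 1: −257a + 168b = 244.
Solving gives a = −0.36520, b = 0.89371.
Gradient magnitude |∇z| = √(a² + b²) = √(0.13337 + 0.79872) = 0.96545.
True dip = arctan(0.96545) = 44.0°, dipping toward SSE (azimuth ≈ 158°).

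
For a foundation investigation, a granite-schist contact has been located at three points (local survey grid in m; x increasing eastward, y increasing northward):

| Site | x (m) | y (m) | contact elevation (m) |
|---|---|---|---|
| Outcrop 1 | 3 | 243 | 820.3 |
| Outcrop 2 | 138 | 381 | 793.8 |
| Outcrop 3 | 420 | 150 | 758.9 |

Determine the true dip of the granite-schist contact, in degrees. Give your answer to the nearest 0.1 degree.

9.1°

Two edge vectors: Outcrop 1→Outcrop 2 = (135, 138, -26.5), Outcrop 1→Outcrop 3 = (417, -93, -61.4).
Normal n = (Outcrop 1→Outcrop 2) × (Outcrop 1→Outcrop 3) = (-10937.7, -2761.5, -70101).
So ∂z/∂x = −n_x/n_z = −0.15603 and ∂z/∂y = −n_y/n_z = −0.03939.
Gradient magnitude |∇z| = √(a² + b²) = √(0.02434 + 0.00155) = 0.16092.
True dip = arctan(0.16092) = 9.1°, dipping toward ENE (azimuth ≈ 076°).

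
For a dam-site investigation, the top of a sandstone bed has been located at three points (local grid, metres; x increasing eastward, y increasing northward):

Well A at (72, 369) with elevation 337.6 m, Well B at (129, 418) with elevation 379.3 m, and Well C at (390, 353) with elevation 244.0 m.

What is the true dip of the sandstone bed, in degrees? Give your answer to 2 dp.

Let the plane be z = a·x + b·y + c.
Well B−Well A: 57a + 49b = 41.7;  Well C−Well A: 318a − 16b = −93.6.
Solving gives a = −0.23761, b = 1.12743.
Gradient magnitude |∇z| = √(a² + b²) = √(0.05646 + 1.27109) = 1.15220.
True dip = arctan(1.15220) = 49.05°, dipping toward SSE (azimuth ≈ 168°).

49.05°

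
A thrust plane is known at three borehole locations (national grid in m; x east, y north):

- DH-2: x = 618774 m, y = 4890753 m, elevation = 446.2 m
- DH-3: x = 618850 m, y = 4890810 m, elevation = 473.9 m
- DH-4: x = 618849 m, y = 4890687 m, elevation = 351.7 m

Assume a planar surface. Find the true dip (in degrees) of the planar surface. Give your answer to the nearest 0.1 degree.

46.9°

Two edge vectors: DH-2→DH-3 = (76, 57, 27.7), DH-2→DH-4 = (75, -66, -94.5).
Normal n = (DH-2→DH-3) × (DH-2→DH-4) = (-3558.3, 9259.5, -9291).
So ∂z/∂x = −n_x/n_z = −0.38298 and ∂z/∂y = −n_y/n_z = 0.99661.
Gradient magnitude |∇z| = √(a² + b²) = √(0.14668 + 0.99323) = 1.06766.
True dip = arctan(1.06766) = 46.9°, dipping toward SSE (azimuth ≈ 159°).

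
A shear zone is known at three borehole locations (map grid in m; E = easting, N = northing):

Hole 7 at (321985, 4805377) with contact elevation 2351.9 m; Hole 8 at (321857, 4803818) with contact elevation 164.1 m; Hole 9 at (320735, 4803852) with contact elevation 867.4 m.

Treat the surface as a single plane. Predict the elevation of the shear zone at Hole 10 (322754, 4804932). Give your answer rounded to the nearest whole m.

1258 m

Let the plane be z = a·E + b·N + c.
Hole 8−Hole 7: −128a − 1559b = −2187.8;  Hole 9−Hole 7: −1250a − 1525b = −1484.5.
Solving gives a = −0.58285164, b = 1.45118987.
Then c = 2351.9 − a·321985 − b·4805377 = −6783493.05.
At (322754, 4804932): z = −188117.7 + 6972868.7 − 6783493.05 = 1257.9 m.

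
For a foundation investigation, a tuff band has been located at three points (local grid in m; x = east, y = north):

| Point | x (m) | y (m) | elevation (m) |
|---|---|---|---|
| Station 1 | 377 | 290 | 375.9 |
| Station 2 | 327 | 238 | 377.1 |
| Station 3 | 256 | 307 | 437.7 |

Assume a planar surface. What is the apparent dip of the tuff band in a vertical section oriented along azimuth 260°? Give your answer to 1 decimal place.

20.5°

Two edge vectors: Station 1→Station 2 = (-50, -52, 1.2), Station 1→Station 3 = (-121, 17, 61.8).
Normal n = (Station 1→Station 2) × (Station 1→Station 3) = (-3234, 2944.8, -7142).
So ∂z/∂x = −n_x/n_z = −0.45281 and ∂z/∂y = −n_y/n_z = 0.41232.
Unit vector along 260° is (sin 260°, cos 260°) = (-0.9848, -0.1736).
Slope in that direction = a·(-0.9848) + b·(-0.1736) = 0.37434.
Apparent dip = arctan|0.37434| = 20.5° (true dip is 31.5°, so apparent ≤ true as expected).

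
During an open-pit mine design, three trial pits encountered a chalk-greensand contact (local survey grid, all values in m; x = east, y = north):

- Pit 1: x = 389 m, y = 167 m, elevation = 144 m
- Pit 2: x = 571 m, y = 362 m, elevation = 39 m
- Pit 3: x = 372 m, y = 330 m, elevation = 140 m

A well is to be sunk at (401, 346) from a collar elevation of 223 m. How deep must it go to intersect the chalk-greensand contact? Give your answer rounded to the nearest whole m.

99 m

Two edge vectors: Pit 1→Pit 2 = (182, 195, -105), Pit 1→Pit 3 = (-17, 163, -4).
Normal n = (Pit 1→Pit 2) × (Pit 1→Pit 3) = (16335, 2513, 32981).
So ∂z/∂x = −n_x/n_z = −0.49529 and ∂z/∂y = −n_y/n_z = −0.07620.
Intercept c from Pit 1: 144 + 192.67 + 12.72 = 349.39.
At (401, 346): z_contact = −198.6 − 26.4 + 349.39 = 124.4 m.
Depth below ground = 223 − 124.4 = 99 m.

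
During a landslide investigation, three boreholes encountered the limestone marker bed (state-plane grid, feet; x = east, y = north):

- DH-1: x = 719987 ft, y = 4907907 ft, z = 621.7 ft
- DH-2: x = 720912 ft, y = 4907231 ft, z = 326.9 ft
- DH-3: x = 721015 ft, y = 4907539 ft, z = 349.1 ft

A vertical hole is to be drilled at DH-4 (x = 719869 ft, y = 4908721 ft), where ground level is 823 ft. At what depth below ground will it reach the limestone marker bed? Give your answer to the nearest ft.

Two edge vectors: DH-1→DH-2 = (925, -676, -294.8), DH-1→DH-3 = (1028, -368, -272.6).
Normal n = (DH-1→DH-2) × (DH-1→DH-3) = (75791.2, -50899.4, 354528).
So ∂z/∂x = −n_x/n_z = −0.21378058 and ∂z/∂y = −n_y/n_z = 0.14356948.
Intercept c from DH-1: 621.7 + 153919.24 − 704625.65 = −550084.71.
At (719869, 4908721): z_contact = −153894.0 + 704742.5 − 550084.71 = 763.8 ft.
Depth below ground = 823 − 763.8 = 59 ft.

59 ft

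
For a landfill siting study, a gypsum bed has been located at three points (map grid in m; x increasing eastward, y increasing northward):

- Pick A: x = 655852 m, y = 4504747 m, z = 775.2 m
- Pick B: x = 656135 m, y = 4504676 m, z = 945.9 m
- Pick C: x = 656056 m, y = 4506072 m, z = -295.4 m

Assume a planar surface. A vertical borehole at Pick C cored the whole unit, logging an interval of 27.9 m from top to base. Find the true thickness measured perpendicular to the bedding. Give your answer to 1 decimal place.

Two edge vectors: Pick A→Pick B = (283, -71, 170.7), Pick A→Pick C = (204, 1325, -1070.6).
Normal n = (Pick A→Pick B) × (Pick A→Pick C) = (-150164.9, 337802.6, 389459).
So ∂z/∂x = −n_x/n_z = 0.38557 and ∂z/∂y = −n_y/n_z = −0.86736.
|∇z| = √(a²+b²) = 0.94920, so dip δ = arctan(0.94920) = 43.51°.
True thickness = vertical thickness × cos δ = 27.9 × cos 43.51° = 20.2 m.

20.2 m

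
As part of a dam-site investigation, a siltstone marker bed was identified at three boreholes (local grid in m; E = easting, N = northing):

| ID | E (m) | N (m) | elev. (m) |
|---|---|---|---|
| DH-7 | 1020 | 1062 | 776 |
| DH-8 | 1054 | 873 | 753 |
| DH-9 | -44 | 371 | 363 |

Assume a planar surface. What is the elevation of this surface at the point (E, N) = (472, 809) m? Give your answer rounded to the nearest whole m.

Let the plane be z = a·E + b·N + c.
DH-8−DH-7: 34a − 189b = −23;  DH-9−DH-7: −1064a − 691b = −413.
Solving gives a = 0.27679, b = 0.17149.
Then c = 776 − a·1020 − b·1062 = 311.56.
At (472, 809): z = 130.6 + 138.7 + 311.56 = 580.9 m.

581 m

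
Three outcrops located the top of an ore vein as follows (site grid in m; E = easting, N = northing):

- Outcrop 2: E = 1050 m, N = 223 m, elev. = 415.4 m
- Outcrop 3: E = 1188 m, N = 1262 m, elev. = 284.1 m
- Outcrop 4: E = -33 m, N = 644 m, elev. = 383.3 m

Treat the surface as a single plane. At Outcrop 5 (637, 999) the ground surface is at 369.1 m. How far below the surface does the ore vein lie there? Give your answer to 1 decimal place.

42.2 m

Two edge vectors: Outcrop 2→Outcrop 3 = (138, 1039, -131.3), Outcrop 2→Outcrop 4 = (-1083, 421, -32.1).
Normal n = (Outcrop 2→Outcrop 3) × (Outcrop 2→Outcrop 4) = (21925.4, 146627.7, 1183335).
So ∂z/∂E = −n_x/n_z = −0.018528 and ∂z/∂N = −n_y/n_z = −0.123911.
Intercept c from Outcrop 2: 415.4 + 19.45 + 27.63 = 462.49.
At (637, 999): z_contact = −11.80 − 123.79 + 462.49 = 326.90 m.
Depth below ground = 369.1 − 326.90 = 42.2 m.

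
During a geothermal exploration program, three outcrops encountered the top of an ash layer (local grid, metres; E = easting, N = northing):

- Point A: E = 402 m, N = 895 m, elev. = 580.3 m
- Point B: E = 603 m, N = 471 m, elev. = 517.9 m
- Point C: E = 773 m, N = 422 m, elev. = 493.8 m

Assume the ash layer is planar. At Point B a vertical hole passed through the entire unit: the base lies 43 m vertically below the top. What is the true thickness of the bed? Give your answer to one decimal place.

42.5 m

Two edge vectors: Point A→Point B = (201, -424, -62.4), Point A→Point C = (371, -473, -86.5).
Normal n = (Point A→Point B) × (Point A→Point C) = (7160.8, -5763.9, 62231).
So ∂z/∂E = −n_x/n_z = −0.11507 and ∂z/∂N = −n_y/n_z = 0.09262.
|∇z| = √(a²+b²) = 0.14771, so dip δ = arctan(0.14771) = 8.40°.
True thickness = vertical thickness × cos δ = 43 × cos 8.40° = 42.5 m.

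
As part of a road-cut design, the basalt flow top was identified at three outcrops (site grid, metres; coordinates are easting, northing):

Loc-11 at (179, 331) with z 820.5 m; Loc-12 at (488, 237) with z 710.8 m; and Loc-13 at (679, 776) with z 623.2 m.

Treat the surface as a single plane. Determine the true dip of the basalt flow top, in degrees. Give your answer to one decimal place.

Two edge vectors: Loc-11→Loc-12 = (309, -94, -109.7), Loc-11→Loc-13 = (500, 445, -197.3).
Normal n = (Loc-11→Loc-12) × (Loc-11→Loc-13) = (67362.7, 6115.7, 184505).
So ∂z/∂easting = −n_x/n_z = −0.36510 and ∂z/∂northing = −n_y/n_z = −0.03315.
Gradient magnitude |∇z| = √(a² + b²) = √(0.13330 + 0.00110) = 0.36660.
True dip = arctan(0.36660) = 20.1°, dipping toward E (azimuth ≈ 085°).

20.1°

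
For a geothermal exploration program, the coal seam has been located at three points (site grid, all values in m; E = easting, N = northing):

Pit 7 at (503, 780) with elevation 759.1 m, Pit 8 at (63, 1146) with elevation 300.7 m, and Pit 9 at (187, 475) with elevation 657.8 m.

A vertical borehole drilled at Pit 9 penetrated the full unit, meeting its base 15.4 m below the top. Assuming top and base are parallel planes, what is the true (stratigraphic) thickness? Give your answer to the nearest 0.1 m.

Let the plane be z = a·E + b·N + c.
Pit 8−Pit 7: −440a + 366b = −458.4;  Pit 9−Pit 7: −316a − 305b = −101.3.
Solving gives a = 0.70796, b = −0.40136.
|∇z| = √(a²+b²) = 0.81382, so dip δ = arctan(0.81382) = 39.14°.
True thickness = vertical thickness × cos δ = 15.4 × cos 39.14° = 11.9 m.

11.9 m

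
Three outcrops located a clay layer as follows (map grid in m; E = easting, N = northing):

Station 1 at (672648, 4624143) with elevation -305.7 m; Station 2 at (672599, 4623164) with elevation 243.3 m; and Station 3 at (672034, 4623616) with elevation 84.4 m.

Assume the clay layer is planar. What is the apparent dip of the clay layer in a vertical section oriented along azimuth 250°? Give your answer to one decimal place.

Two edge vectors: Station 1→Station 2 = (-49, -979, 549), Station 1→Station 3 = (-614, -527, 390.1).
Normal n = (Station 1→Station 2) × (Station 1→Station 3) = (-92584.9, -317971.1, -575283).
So ∂z/∂E = −n_x/n_z = −0.16094 and ∂z/∂N = −n_y/n_z = −0.55272.
Unit vector along 250° is (sin 250°, cos 250°) = (-0.9397, -0.3420).
Slope in that direction = a·(-0.9397) + b·(-0.3420) = 0.34027.
Apparent dip = arctan|0.34027| = 18.8° (true dip is 29.9°, so apparent ≤ true as expected).

18.8°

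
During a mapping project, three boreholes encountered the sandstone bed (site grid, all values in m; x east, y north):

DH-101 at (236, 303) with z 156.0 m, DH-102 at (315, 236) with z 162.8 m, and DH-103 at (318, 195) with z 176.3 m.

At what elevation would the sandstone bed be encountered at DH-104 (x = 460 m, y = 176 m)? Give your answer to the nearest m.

154 m

Let the plane be z = a·x + b·y + c.
DH-102−DH-101: 79a − 67b = 6.8;  DH-103−DH-101: 82a − 108b = 20.3.
Solving gives a = −0.20596, b = −0.34434.
Then c = 156 − a·236 − b·303 = 308.94.
At (460, 176): z = −94.7 − 60.6 + 308.94 = 153.6 m.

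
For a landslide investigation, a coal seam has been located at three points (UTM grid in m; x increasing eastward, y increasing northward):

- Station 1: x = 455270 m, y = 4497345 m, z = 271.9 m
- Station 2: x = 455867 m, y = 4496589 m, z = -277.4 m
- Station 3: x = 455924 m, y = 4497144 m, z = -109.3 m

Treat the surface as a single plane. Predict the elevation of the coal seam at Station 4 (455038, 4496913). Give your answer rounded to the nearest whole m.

230 m

Let the plane be z = a·x + b·y + c.
Station 2−Station 1: 597a − 756b = −549.3;  Station 3−Station 1: 654a − 201b = −381.2.
Solving gives a = −0.47479989, b = 0.35164612.
Then c = 271.9 − a·455270 − b·4497345 = −1365039.85.
At (455038, 4496913): z = −216052.0 + 1581322.0 − 1365039.85 = 230.1 m.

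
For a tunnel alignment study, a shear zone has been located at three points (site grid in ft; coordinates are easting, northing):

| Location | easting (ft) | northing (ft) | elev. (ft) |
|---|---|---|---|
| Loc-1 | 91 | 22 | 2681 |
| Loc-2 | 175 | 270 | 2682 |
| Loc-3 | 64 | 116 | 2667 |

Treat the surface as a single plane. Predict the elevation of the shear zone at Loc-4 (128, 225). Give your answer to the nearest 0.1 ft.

Let the plane be z = a·easting + b·northing + c.
Loc-2−Loc-1: 84a + 248b = 1;  Loc-3−Loc-1: −27a + 94b = −14.
Solving gives a = 0.24438, b = −0.07874.
Then c = 2681 − a·91 − b·22 = 2660.49.
At (128, 225): z = 31.3 − 17.7 + 2660.49 = 2674.1 ft.

2674.1 ft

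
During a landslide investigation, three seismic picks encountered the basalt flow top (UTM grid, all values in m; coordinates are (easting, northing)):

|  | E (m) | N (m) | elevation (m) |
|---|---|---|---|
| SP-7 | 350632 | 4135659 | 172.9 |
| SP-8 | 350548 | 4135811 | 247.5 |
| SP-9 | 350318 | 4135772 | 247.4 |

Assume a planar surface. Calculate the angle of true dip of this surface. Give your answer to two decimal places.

24.48°

Two edge vectors: SP-7→SP-8 = (-84, 152, 74.6), SP-7→SP-9 = (-314, 113, 74.5).
Normal n = (SP-7→SP-8) × (SP-7→SP-9) = (2894.2, -17166.4, 38236).
So ∂z/∂E = −n_x/n_z = −0.07569 and ∂z/∂N = −n_y/n_z = 0.44896.
Gradient magnitude |∇z| = √(a² + b²) = √(0.00573 + 0.20156) = 0.45530.
True dip = arctan(0.45530) = 24.48°, dipping toward S (azimuth ≈ 170°).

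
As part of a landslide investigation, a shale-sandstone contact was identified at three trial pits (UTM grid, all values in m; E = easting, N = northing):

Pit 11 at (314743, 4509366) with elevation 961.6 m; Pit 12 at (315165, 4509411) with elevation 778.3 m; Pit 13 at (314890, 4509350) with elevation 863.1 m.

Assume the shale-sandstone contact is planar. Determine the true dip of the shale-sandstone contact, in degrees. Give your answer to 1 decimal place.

50.8°

Two edge vectors: Pit 11→Pit 12 = (422, 45, -183.3), Pit 11→Pit 13 = (147, -16, -98.5).
Normal n = (Pit 11→Pit 12) × (Pit 11→Pit 13) = (-7365.3, 14621.9, -13367).
So ∂z/∂E = −n_x/n_z = −0.55101 and ∂z/∂N = −n_y/n_z = 1.09388.
Gradient magnitude |∇z| = √(a² + b²) = √(0.30361 + 1.19657) = 1.22482.
True dip = arctan(1.22482) = 50.8°, dipping toward SSE (azimuth ≈ 153°).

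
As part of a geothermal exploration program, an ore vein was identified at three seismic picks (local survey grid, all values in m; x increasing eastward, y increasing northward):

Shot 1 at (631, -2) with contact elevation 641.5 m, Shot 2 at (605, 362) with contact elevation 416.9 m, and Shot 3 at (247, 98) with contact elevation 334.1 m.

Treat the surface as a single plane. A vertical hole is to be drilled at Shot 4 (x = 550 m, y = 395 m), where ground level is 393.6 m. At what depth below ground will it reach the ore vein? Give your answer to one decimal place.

Let the plane be z = a·x + b·y + c.
Shot 2−Shot 1: −26a + 364b = −224.6;  Shot 3−Shot 1: −384a + 100b = −307.4.
Solving gives a = 0.65196, b = −0.57046.
Then c = 641.5 − a·631 − b·-2 = 228.97.
At (550, 395): z_contact = 358.58 − 225.33 + 228.97 = 362.22 m.
Depth below ground = 393.6 − 362.22 = 31.4 m.

31.4 m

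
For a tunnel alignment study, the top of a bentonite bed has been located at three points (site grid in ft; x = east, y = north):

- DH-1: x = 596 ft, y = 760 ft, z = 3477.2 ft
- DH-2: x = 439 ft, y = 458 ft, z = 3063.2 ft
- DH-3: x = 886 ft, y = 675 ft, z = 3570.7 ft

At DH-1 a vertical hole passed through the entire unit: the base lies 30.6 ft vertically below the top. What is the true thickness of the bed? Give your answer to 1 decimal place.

19.4 ft

Let the plane be z = a·x + b·y + c.
DH-2−DH-1: −157a − 302b = −414;  DH-3−DH-1: 290a − 85b = 93.5.
Solving gives a = 0.62846, b = 1.04415.
|∇z| = √(a²+b²) = 1.21869, so dip δ = arctan(1.21869) = 50.63°.
True thickness = vertical thickness × cos δ = 30.6 × cos 50.63° = 19.4 ft.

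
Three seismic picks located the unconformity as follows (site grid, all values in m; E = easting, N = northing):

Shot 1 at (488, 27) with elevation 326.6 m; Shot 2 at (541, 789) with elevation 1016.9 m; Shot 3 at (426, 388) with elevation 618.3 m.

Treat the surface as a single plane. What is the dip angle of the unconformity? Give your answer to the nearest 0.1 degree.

Let the plane be z = a·E + b·N + c.
Shot 2−Shot 1: 53a + 762b = 690.3;  Shot 3−Shot 1: −62a + 361b = 291.7.
Solving gives a = 0.40561, b = 0.87769.
Gradient magnitude |∇z| = √(a² + b²) = √(0.16452 + 0.77035) = 0.96688.
True dip = arctan(0.96688) = 44.0°, dipping toward SSW (azimuth ≈ 205°).

44.0°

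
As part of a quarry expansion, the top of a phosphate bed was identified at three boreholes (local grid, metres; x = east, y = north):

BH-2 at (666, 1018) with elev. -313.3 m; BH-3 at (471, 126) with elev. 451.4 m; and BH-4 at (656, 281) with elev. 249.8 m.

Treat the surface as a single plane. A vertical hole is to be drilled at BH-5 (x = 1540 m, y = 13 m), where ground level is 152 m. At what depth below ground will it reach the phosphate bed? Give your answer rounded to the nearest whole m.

Two edge vectors: BH-2→BH-3 = (-195, -892, 764.7), BH-2→BH-4 = (-10, -737, 563.1).
Normal n = (BH-2→BH-3) × (BH-2→BH-4) = (61298.7, 102157.5, 134795).
So ∂z/∂x = −n_x/n_z = −0.45475 and ∂z/∂y = −n_y/n_z = −0.75787.
Intercept c from BH-2: -313.3 + 302.87 + 771.51 = 761.08.
At (1540, 13): z_contact = −700.3 − 9.9 + 761.08 = 50.9 m.
Depth below ground = 152 − 50.9 = 101 m.

101 m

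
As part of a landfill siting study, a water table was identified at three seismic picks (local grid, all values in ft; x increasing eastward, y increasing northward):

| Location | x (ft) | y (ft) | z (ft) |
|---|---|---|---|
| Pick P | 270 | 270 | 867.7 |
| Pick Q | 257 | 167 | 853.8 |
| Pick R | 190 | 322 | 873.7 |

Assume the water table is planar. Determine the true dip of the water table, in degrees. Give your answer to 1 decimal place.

Two edge vectors: Pick P→Pick Q = (-13, -103, -13.9), Pick P→Pick R = (-80, 52, 6).
Normal n = (Pick P→Pick Q) × (Pick P→Pick R) = (104.8, 1190, -8916).
So ∂z/∂x = −n_x/n_z = 0.01175 and ∂z/∂y = −n_y/n_z = 0.13347.
Gradient magnitude |∇z| = √(a² + b²) = √(0.00014 + 0.01781) = 0.13398.
True dip = arctan(0.13398) = 7.6°, dipping toward S (azimuth ≈ 185°).

7.6°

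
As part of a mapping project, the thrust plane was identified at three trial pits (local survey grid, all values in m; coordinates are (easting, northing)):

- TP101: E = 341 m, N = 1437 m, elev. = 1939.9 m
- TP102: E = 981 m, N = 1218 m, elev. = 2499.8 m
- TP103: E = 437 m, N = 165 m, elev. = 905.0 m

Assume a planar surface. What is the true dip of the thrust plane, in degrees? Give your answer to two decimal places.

56.11°

Two edge vectors: TP101→TP102 = (640, -219, 559.9), TP101→TP103 = (96, -1272, -1034.9).
Normal n = (TP101→TP102) × (TP101→TP103) = (938835.9, 716086.4, -793056).
So ∂z/∂E = −n_x/n_z = 1.18382 and ∂z/∂N = −n_y/n_z = 0.90295.
Gradient magnitude |∇z| = √(a² + b²) = √(1.40143 + 0.81531) = 1.48887.
True dip = arctan(1.48887) = 56.11°, dipping toward SW (azimuth ≈ 233°).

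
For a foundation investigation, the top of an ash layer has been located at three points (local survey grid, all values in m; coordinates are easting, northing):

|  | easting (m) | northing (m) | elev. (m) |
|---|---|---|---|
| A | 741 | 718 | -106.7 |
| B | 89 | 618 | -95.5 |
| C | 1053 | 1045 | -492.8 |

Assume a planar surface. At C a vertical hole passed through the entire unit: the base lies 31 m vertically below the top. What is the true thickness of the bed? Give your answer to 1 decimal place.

18.2 m

Two edge vectors: A→B = (-652, -100, 11.2), A→C = (312, 327, -386.1).
Normal n = (A→B) × (A→C) = (34947.6, -248242.8, -182004).
So ∂z/∂easting = −n_x/n_z = 0.19202 and ∂z/∂northing = −n_y/n_z = −1.36394.
|∇z| = √(a²+b²) = 1.37739, so dip δ = arctan(1.37739) = 54.02°.
True thickness = vertical thickness × cos δ = 31 × cos 54.02° = 18.2 m.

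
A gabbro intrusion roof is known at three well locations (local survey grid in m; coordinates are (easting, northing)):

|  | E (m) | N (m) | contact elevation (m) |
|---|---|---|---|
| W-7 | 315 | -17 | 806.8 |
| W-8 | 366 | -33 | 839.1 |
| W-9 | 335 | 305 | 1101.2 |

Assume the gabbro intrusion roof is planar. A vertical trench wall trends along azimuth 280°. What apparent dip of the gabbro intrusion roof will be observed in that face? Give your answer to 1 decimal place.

36.5°

Let the plane be z = a·E + b·N + c.
W-8−W-7: 51a − 16b = 32.3;  W-9−W-7: 20a + 322b = 294.4.
Solving gives a = 0.90258, b = 0.85822.
Unit vector along 280° is (sin 280°, cos 280°) = (-0.9848, 0.1736).
Slope in that direction = a·(-0.9848) + b·(0.1736) = −0.73984.
Apparent dip = arctan|0.73984| = 36.5° (true dip is 51.2°, so apparent ≤ true as expected).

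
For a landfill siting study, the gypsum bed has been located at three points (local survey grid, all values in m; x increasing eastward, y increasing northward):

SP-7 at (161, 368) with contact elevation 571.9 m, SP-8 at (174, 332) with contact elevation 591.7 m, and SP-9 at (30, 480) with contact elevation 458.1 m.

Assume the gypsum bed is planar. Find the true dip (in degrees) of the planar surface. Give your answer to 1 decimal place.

33.8°

Let the plane be z = a·x + b·y + c.
SP-8−SP-7: 13a − 36b = 19.8;  SP-9−SP-7: −131a + 112b = −113.8.
Solving gives a = 0.57644, b = −0.34184.
Gradient magnitude |∇z| = √(a² + b²) = √(0.33229 + 0.11685) = 0.67018.
True dip = arctan(0.67018) = 33.8°, dipping toward WNW (azimuth ≈ 301°).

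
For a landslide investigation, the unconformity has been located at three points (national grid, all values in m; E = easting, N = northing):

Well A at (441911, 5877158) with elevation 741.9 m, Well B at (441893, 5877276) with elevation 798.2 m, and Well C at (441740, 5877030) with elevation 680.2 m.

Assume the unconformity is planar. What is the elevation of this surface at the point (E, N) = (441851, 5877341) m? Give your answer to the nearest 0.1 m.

Two edge vectors: Well A→Well B = (-18, 118, 56.3), Well A→Well C = (-171, -128, -61.7).
Normal n = (Well A→Well B) × (Well A→Well C) = (-74.2, -10737.9, 22482).
So ∂z/∂E = −n_x/n_z = 0.003300418 and ∂z/∂N = −n_y/n_z = 0.477622098.
Intercept c from Well A: 741.9 − 1458.49 − 2807060.53 = −2807777.12.
At (441851, 5877341): z = 1458.3 + 2807147.9 − 2807777.12 = 829.1 m.

829.1 m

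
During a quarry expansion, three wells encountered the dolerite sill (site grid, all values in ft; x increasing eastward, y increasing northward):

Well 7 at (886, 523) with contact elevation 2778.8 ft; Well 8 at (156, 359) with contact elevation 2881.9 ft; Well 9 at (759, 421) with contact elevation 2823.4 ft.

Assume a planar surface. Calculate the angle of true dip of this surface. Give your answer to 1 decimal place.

Let the plane be z = a·x + b·y + c.
Well 8−Well 7: −730a − 164b = 103.1;  Well 9−Well 7: −127a − 102b = 44.6.
Solving gives a = −0.05970, b = −0.36292.
Gradient magnitude |∇z| = √(a² + b²) = √(0.00356 + 0.13171) = 0.36780.
True dip = arctan(0.36780) = 20.2°, dipping toward N (azimuth ≈ 009°).

20.2°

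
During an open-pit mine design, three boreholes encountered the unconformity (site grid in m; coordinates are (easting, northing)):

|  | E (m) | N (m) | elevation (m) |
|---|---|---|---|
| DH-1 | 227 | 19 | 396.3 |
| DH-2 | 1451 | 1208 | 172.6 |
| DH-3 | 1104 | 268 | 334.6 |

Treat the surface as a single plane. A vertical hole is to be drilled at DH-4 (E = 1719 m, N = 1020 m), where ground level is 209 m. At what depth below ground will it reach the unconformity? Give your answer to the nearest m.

Two edge vectors: DH-1→DH-2 = (1224, 1189, -223.7), DH-1→DH-3 = (877, 249, -61.7).
Normal n = (DH-1→DH-2) × (DH-1→DH-3) = (-17660, -120664.1, -737977).
So ∂z/∂E = −n_x/n_z = −0.02393 and ∂z/∂N = −n_y/n_z = −0.16351.
Intercept c from DH-1: 396.3 + 5.43 + 3.11 = 404.84.
At (1719, 1020): z_contact = −41.1 − 166.8 + 404.84 = 196.9 m.
Depth below ground = 209 − 196.9 = 12 m.

12 m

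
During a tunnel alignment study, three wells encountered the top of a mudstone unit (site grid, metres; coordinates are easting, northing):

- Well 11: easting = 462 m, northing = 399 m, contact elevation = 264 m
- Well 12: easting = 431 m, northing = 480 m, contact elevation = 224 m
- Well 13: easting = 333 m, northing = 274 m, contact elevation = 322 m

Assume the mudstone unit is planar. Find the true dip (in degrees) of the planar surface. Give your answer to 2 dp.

Let the plane be z = a·easting + b·northing + c.
Well 12−Well 11: −31a + 81b = −40;  Well 13−Well 11: −129a − 125b = 58.
Solving gives a = 0.02108, b = −0.48576.
Gradient magnitude |∇z| = √(a² + b²) = √(0.00044 + 0.23596) = 0.48622.
True dip = arctan(0.48622) = 25.93°, dipping toward N (azimuth ≈ 358°).

25.93°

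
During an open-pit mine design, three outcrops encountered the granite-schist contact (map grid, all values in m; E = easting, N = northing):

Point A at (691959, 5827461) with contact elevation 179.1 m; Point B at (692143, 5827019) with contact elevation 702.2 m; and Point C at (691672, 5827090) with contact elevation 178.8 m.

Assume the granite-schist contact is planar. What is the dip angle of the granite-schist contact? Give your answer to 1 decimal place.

Let the plane be z = a·E + b·N + c.
Point B−Point A: 184a − 442b = 523.1;  Point C−Point A: −287a − 371b = −0.3.
Solving gives a = 0.99531, b = −0.76915.
Gradient magnitude |∇z| = √(a² + b²) = √(0.99064 + 0.59159) = 1.25787.
True dip = arctan(1.25787) = 51.5°, dipping toward NW (azimuth ≈ 308°).

51.5°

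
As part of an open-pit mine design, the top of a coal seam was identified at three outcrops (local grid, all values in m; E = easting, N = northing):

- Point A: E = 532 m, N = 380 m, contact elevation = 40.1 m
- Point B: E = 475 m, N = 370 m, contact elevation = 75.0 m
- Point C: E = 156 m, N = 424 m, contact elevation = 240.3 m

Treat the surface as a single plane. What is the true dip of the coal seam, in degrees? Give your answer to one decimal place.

Let the plane be z = a·E + b·N + c.
Point B−Point A: −57a − 10b = 34.9;  Point C−Point A: −376a + 44b = 200.2.
Solving gives a = −0.56439, b = −0.27297.
Gradient magnitude |∇z| = √(a² + b²) = √(0.31854 + 0.07451) = 0.62694.
True dip = arctan(0.62694) = 32.1°, dipping toward ENE (azimuth ≈ 064°).

32.1°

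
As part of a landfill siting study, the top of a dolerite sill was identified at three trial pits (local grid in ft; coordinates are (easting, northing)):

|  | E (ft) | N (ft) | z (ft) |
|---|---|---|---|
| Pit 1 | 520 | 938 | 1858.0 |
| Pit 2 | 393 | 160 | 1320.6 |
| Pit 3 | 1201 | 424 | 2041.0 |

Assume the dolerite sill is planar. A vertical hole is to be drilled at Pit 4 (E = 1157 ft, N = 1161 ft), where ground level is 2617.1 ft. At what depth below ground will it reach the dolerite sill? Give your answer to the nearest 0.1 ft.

182.6 ft

Two edge vectors: Pit 1→Pit 2 = (-127, -778, -537.4), Pit 1→Pit 3 = (681, -514, 183).
Normal n = (Pit 1→Pit 2) × (Pit 1→Pit 3) = (-418597.6, -342728.4, 595096).
So ∂z/∂E = −n_x/n_z = 0.703412 and ∂z/∂N = −n_y/n_z = 0.575921.
Intercept c from Pit 1: 1858 − 365.77 − 540.21 = 952.01.
At (1157, 1161): z_contact = 813.85 + 668.64 + 952.01 = 2434.50 ft.
Depth below ground = 2617.1 − 2434.50 = 182.6 ft.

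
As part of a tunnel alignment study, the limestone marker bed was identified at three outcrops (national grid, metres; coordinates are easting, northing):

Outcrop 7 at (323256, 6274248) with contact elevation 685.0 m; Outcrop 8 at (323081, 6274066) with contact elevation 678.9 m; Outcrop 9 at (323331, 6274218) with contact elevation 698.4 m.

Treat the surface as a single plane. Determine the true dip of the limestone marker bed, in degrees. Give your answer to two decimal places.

Two edge vectors: Outcrop 7→Outcrop 8 = (-175, -182, -6.1), Outcrop 7→Outcrop 9 = (75, -30, 13.4).
Normal n = (Outcrop 7→Outcrop 8) × (Outcrop 7→Outcrop 9) = (-2621.8, 1887.5, 18900).
So ∂z/∂easting = −n_x/n_z = 0.13872 and ∂z/∂northing = −n_y/n_z = −0.09987.
Gradient magnitude |∇z| = √(a² + b²) = √(0.01924 + 0.00997) = 0.17093.
True dip = arctan(0.17093) = 9.70°, dipping toward NW (azimuth ≈ 306°).

9.70°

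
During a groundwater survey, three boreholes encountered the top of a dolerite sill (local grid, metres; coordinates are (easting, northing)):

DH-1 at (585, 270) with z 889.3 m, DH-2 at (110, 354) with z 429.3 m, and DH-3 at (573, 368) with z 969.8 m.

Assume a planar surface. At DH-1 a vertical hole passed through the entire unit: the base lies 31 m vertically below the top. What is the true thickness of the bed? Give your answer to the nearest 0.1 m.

Let the plane be z = a·E + b·N + c.
DH-2−DH-1: −475a + 84b = −460;  DH-3−DH-1: −12a + 98b = 80.5.
Solving gives a = 1.13833, b = 0.96082.
|∇z| = √(a²+b²) = 1.48962, so dip δ = arctan(1.48962) = 56.13°.
True thickness = vertical thickness × cos δ = 31 × cos 56.13° = 17.3 m.

17.3 m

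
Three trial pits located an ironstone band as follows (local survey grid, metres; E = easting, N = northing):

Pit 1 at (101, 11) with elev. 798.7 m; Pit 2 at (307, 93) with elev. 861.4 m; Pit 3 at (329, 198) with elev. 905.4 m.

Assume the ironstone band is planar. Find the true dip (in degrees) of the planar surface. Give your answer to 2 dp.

Let the plane be z = a·E + b·N + c.
Pit 2−Pit 1: 206a + 82b = 62.7;  Pit 3−Pit 1: 228a + 187b = 106.7.
Solving gives a = 0.15008, b = 0.38760.
Gradient magnitude |∇z| = √(a² + b²) = √(0.02252 + 0.15024) = 0.41564.
True dip = arctan(0.41564) = 22.57°, dipping toward SSW (azimuth ≈ 201°).

22.57°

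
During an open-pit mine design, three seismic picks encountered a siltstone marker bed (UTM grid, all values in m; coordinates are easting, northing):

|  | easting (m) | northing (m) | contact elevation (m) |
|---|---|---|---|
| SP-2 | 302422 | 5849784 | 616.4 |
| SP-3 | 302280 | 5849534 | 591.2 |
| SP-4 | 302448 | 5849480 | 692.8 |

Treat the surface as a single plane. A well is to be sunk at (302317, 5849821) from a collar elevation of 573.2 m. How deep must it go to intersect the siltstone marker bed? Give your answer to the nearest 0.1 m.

21.0 m

Two edge vectors: SP-2→SP-3 = (-142, -250, -25.2), SP-2→SP-4 = (26, -304, 76.4).
Normal n = (SP-2→SP-3) × (SP-2→SP-4) = (-26760.8, 10193.6, 49668).
So ∂z/∂easting = −n_x/n_z = 0.538793589 and ∂z/∂northing = −n_y/n_z = −0.205234759.
Intercept c from SP-2: 616.4 − 162943.03 + 1200579.01 = 1038252.37.
At (302317, 5849821): z_contact = 162886.46 − 1200586.60 + 1038252.37 = 552.23 m.
Depth below ground = 573.2 − 552.23 = 21.0 m.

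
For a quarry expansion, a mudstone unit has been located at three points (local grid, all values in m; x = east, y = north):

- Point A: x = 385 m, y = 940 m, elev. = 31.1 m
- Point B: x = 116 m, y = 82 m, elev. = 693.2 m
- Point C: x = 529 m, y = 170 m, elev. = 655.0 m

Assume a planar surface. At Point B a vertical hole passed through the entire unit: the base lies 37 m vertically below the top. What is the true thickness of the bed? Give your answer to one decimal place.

28.9 m

Two edge vectors: Point A→Point B = (-269, -858, 662.1), Point A→Point C = (144, -770, 623.9).
Normal n = (Point A→Point B) × (Point A→Point C) = (-25489.2, 263171.5, 330682).
So ∂z/∂x = −n_x/n_z = 0.07708 and ∂z/∂y = −n_y/n_z = −0.79584.
|∇z| = √(a²+b²) = 0.79957, so dip δ = arctan(0.79957) = 38.64°.
True thickness = vertical thickness × cos δ = 37 × cos 38.64° = 28.9 m.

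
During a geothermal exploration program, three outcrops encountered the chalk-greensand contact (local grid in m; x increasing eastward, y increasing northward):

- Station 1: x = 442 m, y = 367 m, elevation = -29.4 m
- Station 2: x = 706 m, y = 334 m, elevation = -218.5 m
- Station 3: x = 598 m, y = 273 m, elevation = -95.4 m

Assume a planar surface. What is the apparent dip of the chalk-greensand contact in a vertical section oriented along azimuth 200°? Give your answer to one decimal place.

40.3°

Two edge vectors: Station 1→Station 2 = (264, -33, -189.1), Station 1→Station 3 = (156, -94, -66).
Normal n = (Station 1→Station 2) × (Station 1→Station 3) = (-15597.4, -12075.6, -19668).
So ∂z/∂x = −n_x/n_z = −0.79303 and ∂z/∂y = −n_y/n_z = −0.61397.
Unit vector along 200° is (sin 200°, cos 200°) = (-0.3420, -0.9397).
Slope in that direction = a·(-0.3420) + b·(-0.9397) = 0.84818.
Apparent dip = arctan|0.84818| = 40.3° (true dip is 45.1°, so apparent ≤ true as expected).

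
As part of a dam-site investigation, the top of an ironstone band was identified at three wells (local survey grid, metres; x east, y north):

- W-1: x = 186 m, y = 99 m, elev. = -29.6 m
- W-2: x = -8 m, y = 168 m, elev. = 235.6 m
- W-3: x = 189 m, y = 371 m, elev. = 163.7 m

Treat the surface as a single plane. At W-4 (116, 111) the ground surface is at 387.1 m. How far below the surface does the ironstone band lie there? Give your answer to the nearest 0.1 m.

Two edge vectors: W-1→W-2 = (-194, 69, 265.2), W-1→W-3 = (3, 272, 193.3).
Normal n = (W-1→W-2) × (W-1→W-3) = (-58796.7, 38295.8, -52975).
So ∂z/∂x = −n_x/n_z = −1.10990 and ∂z/∂y = −n_y/n_z = 0.72290.
Intercept c from W-1: -29.6 + 206.44 − 71.57 = 105.27.
At (116, 111): z_contact = −128.75 + 80.24 + 105.27 = 56.77 m.
Depth below ground = 387.1 − 56.77 = 330.3 m.

330.3 m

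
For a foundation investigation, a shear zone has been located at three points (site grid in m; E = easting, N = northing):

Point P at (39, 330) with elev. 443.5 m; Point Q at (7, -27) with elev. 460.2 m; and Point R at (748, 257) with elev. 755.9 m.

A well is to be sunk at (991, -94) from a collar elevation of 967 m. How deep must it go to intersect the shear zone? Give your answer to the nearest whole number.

76 m

Let the plane be z = a·E + b·N + c.
Point Q−Point P: −32a − 357b = 16.7;  Point R−Point P: 709a − 73b = 312.4.
Solving gives a = 0.43182, b = −0.08549.
Then c = 443.5 − a·39 − b·330 = 454.87.
At (991, -94): z_contact = 427.9 + 8.0 + 454.87 = 890.8 m.
Depth below ground = 967 − 890.8 = 76 m.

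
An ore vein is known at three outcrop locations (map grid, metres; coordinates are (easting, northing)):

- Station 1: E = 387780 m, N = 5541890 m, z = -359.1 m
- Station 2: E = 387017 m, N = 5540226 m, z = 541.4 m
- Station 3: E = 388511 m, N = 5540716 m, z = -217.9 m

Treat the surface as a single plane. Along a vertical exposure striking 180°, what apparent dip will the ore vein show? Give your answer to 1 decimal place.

Two edge vectors: Station 1→Station 2 = (-763, -1664, 900.5), Station 1→Station 3 = (731, -1174, 141.2).
Normal n = (Station 1→Station 2) × (Station 1→Station 3) = (822230.2, 766001.1, 2112146).
So ∂z/∂E = −n_x/n_z = −0.38929 and ∂z/∂N = −n_y/n_z = −0.36266.
Unit vector along 180° is (sin 180°, cos 180°) = (0.0000, -1.0000).
Slope in that direction = a·(0.0000) + b·(-1.0000) = 0.36266.
Apparent dip = arctan|0.36266| = 19.9° (true dip is 28.0°, so apparent ≤ true as expected).

19.9°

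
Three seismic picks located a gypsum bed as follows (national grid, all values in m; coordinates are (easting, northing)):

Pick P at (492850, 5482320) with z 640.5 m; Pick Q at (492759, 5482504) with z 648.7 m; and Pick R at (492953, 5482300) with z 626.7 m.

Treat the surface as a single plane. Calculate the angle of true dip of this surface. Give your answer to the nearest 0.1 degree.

Let the plane be z = a·E + b·N + c.
Pick Q−Pick P: −91a + 184b = 8.2;  Pick R−Pick P: 103a − 20b = −13.8.
Solving gives a = −0.13864, b = −0.02400.
Gradient magnitude |∇z| = √(a² + b²) = √(0.01922 + 0.00058) = 0.14070.
True dip = arctan(0.14070) = 8.0°, dipping toward E (azimuth ≈ 080°).

8.0°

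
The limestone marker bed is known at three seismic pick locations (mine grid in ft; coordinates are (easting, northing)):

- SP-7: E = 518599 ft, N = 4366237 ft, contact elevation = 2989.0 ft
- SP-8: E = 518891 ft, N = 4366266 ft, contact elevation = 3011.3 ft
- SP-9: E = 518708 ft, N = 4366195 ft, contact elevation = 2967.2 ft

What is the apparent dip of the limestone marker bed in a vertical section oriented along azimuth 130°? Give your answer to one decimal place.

Two edge vectors: SP-7→SP-8 = (292, 29, 22.3), SP-7→SP-9 = (109, -42, -21.8).
Normal n = (SP-7→SP-8) × (SP-7→SP-9) = (304.4, 8796.3, -15425).
So ∂z/∂E = −n_x/n_z = 0.01973 and ∂z/∂N = −n_y/n_z = 0.57026.
Unit vector along 130° is (sin 130°, cos 130°) = (0.7660, -0.6428).
Slope in that direction = a·(0.7660) + b·(-0.6428) = −0.35144.
Apparent dip = arctan|0.35144| = 19.4° (true dip is 29.7°, so apparent ≤ true as expected).

19.4°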